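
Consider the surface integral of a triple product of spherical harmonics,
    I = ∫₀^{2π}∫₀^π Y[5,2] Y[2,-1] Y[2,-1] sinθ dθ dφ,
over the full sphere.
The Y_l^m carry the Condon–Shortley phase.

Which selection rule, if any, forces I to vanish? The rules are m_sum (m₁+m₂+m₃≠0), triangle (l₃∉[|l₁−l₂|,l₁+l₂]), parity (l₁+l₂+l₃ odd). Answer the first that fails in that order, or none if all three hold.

m₁+m₂+m₃ = 2 − 1 − 1 = 0  ✓
triangle: |5−2|=3 ≤ l₃=2 ≤ 5+2=7  ✗
parity: l₁+l₂+l₃ = 9 is odd

triangle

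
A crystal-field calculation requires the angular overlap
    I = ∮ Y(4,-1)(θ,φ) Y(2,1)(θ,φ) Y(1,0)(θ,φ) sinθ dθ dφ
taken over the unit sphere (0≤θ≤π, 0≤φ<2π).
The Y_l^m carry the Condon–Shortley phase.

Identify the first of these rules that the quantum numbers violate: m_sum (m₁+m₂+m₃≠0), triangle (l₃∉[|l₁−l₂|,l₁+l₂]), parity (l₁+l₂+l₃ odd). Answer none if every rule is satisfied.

azimuthal sum: -1 + 1 + 0 = 0  ✓
2 ≤ 1 ≤ 6 (triangle on l)  ✗
L = 4 + 2 + 1 = 7 (odd)

triangle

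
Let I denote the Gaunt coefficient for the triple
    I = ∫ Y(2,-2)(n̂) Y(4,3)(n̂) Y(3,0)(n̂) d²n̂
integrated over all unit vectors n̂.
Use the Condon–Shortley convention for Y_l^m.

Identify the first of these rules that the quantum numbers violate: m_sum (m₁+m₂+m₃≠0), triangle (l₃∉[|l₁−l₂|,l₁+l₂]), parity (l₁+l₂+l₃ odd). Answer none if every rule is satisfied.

azimuthal sum: -2 + 3 + 0 = 1  ✗
2 ≤ 3 ≤ 6 (triangle on l)
L = 2 + 4 + 3 = 9 (odd)

m_sum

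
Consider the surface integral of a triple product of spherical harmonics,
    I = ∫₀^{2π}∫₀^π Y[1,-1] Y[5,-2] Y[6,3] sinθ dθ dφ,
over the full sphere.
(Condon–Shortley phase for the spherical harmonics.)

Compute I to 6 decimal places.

m-sum 0 ✓  L=12 even ✓  4≤6≤6 ✓
Π(2lᵢ+1) = 3×11×13 = 429
triangle coeff Δ(1,5,6) = 1/858
Σ_t [0,0]: t=0:+1/14400 = 1/14400
(3j)²=6/143 [(1 5 6; 0 0 0)], sign=+1
Σ_t [0,0]: t=0:+1/60480 = 1/60480
(3j)²=6/143 [(1 5 6; -1 -2 3)], sign=-1
⇒ 4πI² = 108/143
I = (-1)√(108/143/(4π)) = -0.24515397

-0.245154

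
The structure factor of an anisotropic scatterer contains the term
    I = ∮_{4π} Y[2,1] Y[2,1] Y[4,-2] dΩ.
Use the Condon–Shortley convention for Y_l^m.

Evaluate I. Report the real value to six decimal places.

Checks pass: Σm=0; 8 even; l₃=4∈[0,4].
(2·2+1)(2·2+1)(2·4+1) = 225
Δ: 0! 4! 4! / 9! → 1/630
sum: t=0:+1/16 = 1/16
3j²(2 2 4; 0 0 0) = Δ·Π!·Σ² = 2/35  (sign +1)
sum: t=0:+1/36 = 1/36
3j²(2 2 4; 1 1 -2) = Δ·Π!·Σ² = 4/63  (sign +1)
combine: 4πI² = 225·2/35·4/63 = 40/49
take √, sign +1: I = 0.25487487

0.254875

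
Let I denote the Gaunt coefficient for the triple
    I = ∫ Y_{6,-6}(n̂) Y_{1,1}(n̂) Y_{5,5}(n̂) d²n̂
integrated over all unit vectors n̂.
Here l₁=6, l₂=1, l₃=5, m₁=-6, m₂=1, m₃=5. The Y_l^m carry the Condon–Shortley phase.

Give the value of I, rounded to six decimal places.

m-sum 0 ✓  L=12 even ✓  5≤5≤7 ✓
Π(2lᵢ+1) = 13×3×11 = 429
triangle coeff Δ(6,1,5) = 1/858
Σ_t [1,1]: t=1:−1/14400 = -1/14400
(3j)²=6/143 [(6 1 5; 0 0 0)], sign=+1
Σ_t [2,2]: t=2:+1/7257600 = 1/7257600
(3j)²=1/13 [(6 1 5; -6 1 5)], sign=+1
⇒ 4πI² = 18/13
I = (+1)√(18/13/(4π)) = 0.33194004

0.331940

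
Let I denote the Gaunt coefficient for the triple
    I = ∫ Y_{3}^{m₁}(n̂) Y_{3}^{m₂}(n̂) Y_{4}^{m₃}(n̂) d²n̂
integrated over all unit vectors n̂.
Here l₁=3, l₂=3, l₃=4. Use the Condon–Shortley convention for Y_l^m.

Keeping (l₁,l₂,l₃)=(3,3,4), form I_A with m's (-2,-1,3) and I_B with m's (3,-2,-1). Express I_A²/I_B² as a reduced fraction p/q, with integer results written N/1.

Same 3,3,4: normalisation and zero-m 3j drop out of the ratio.
A: Δ: 2! 4! 4! / 11! → 1/34650; sum: t=1:−1/144 t=2:+1/288 = -1/288; 3j²(3 3 4; -2 -1 3) = Δ·Π!·Σ² = 1/99  (sign +1)
B: Δ: 2! 4! 4! / 11! → 1/34650; sum: t=0:+1/288 = 1/288; 3j²(3 3 4; 3 -2 -1) = Δ·Π!·Σ² = 5/231  (sign -1)
I_A²/I_B² = (1/99)/(5/231) = 7/15

7/15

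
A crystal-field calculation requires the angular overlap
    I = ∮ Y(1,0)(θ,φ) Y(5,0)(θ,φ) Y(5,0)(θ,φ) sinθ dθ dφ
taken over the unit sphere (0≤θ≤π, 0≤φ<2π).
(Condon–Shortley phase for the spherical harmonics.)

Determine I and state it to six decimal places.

l₁+l₂+l₃=11 is odd: 3j(l;000)=0 ⇒ I=0

0.000000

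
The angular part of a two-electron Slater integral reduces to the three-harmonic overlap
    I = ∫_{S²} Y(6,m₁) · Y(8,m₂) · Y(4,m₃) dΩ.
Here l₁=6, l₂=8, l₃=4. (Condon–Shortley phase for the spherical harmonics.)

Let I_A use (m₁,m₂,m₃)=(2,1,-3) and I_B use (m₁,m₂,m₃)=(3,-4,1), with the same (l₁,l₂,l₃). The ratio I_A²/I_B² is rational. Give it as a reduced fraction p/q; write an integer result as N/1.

l's match ⇒ only the (l;m) 3-j factors differ between A and B.
A: triangle coeff Δ(6,8,4) = 1/23279256; Σ_t [3,4]: t=3:−1/21772800 t=4:+1/4147200 = 17/87091200; (3j)²=119/8151 [(6 8 4; 2 1 -3)], sign=-1
B: triangle coeff Δ(6,8,4) = 1/23279256; Σ_t [1,3]: t=1:−1/26127360 t=2:+1/3870720 t=3:−1/7257600 = 43/522547200; (3j)²=1849/352716 [(6 8 4; 3 -4 1)], sign=-1
I_A²/I_B² = (119/8151)/(1849/352716) = 56644/20339

56644/20339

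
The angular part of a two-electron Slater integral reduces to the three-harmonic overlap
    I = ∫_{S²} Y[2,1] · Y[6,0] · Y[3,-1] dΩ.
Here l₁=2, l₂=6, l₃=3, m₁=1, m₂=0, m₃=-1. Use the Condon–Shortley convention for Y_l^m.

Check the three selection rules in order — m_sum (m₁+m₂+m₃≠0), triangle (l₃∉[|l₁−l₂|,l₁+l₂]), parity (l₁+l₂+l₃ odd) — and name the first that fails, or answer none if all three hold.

triangle

Σmᵢ = 0  ✓
l₃∈[|l₁−l₂|,l₁+l₂]=[4,8], have l₃=3  ✗
Σlᵢ = 11 ⇒ odd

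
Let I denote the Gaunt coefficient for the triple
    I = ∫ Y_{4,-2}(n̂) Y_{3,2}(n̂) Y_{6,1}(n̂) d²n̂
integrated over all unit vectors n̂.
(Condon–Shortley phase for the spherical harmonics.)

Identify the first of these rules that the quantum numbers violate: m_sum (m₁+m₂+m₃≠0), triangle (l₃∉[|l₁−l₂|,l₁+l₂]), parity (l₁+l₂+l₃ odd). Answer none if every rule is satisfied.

m_sum

m₁+m₂+m₃ = -2 + 2 + 1 = 1  ✗
triangle: |4−3|=1 ≤ l₃=6 ≤ 4+3=7
parity: l₁+l₂+l₃ = 13 is odd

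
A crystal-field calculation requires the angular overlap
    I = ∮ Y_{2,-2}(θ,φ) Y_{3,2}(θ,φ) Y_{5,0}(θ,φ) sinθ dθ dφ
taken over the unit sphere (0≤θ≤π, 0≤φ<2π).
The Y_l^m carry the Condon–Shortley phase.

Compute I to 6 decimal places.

Rules hold: Σm=0, L=10 even, 1≤5≤5.
N = 5·7·11 = 385
Δ = 0!·4!·6!/11! = 1/2310
Racah Σ t=0..0: t=0:+1/144 = 1/144
⇒ 3j(2 3 5; 0 0 0)² = 10/231, sgn -1
Racah Σ t=0..0: t=0:+1/2880 = 1/2880
⇒ 3j(2 3 5; -2 2 0)² = 1/462, sgn -1
4πI² = N·(3j₀)²·(3jₘ)² = 25/693
I = +1·√(0.036075/4π) = 0.05357948

0.053579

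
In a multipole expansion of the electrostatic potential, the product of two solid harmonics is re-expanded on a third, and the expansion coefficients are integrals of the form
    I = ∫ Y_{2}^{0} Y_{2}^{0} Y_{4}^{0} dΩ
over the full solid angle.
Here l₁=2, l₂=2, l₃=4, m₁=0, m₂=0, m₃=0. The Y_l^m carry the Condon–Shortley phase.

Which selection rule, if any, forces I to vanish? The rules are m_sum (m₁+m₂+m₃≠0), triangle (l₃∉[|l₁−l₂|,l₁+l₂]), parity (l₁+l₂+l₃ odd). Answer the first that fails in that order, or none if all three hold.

m₁+m₂+m₃ = 0 + 0 + 0 = 0  ✓
triangle: |2−2|=0 ≤ l₃=4 ≤ 2+2=4  ✓
parity: l₁+l₂+l₃ = 8 is even  ✓

none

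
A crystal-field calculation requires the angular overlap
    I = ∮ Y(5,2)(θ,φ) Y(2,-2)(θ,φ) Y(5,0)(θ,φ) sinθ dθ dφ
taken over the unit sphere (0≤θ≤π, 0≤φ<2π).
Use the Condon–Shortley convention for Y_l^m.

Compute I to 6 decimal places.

-0.191372

Rules hold: Σm=0, L=12 even, 3≤5≤7.
N = 11·5·11 = 605
Δ = 2!·8!·2!/13! = 1/38610
Racah Σ t=0..2: t=0:+1/2880 t=1:−1/576 t=2:+1/2880 = -1/960
⇒ 3j(5 2 5; 0 0 0)² = 10/429, sgn +1
Racah Σ t=0..0: t=0:+1/2880 = 1/2880
⇒ 3j(5 2 5; 2 -2 0)² = 14/429, sgn -1
4πI² = N·(3j₀)²·(3jₘ)² = 700/1521
I = -1·√(0.460224/4π) = -0.19137248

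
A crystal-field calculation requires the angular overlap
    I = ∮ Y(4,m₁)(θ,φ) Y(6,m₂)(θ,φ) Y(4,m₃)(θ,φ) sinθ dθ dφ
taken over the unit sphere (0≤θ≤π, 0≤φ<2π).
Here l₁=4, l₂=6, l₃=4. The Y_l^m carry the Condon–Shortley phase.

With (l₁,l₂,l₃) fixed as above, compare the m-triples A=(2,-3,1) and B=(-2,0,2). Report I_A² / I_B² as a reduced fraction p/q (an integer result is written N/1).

105/242

Shared (l₁,l₂,l₃)=(4,6,4): N and (l;000)² cancel in I_A²/I_B².
A: Δ = 6!·2!·6!/15! = 1/1261260; Racah Σ t=0..2: t=0:+1/51840 t=1:−1/5760 t=2:+1/11520 = -7/103680; ⇒ 3j(4 6 4; 2 -3 1)² = 7/858, sgn +1
B: Δ = 6!·2!·6!/15! = 1/1261260; Racah Σ t=4..6: t=4:+1/4608 t=5:−1/14400 t=6:+1/1036800 = 77/518400; ⇒ 3j(4 6 4; -2 0 2)² = 11/585, sgn +1
I_A²/I_B² = (7/858)/(11/585) = 105/242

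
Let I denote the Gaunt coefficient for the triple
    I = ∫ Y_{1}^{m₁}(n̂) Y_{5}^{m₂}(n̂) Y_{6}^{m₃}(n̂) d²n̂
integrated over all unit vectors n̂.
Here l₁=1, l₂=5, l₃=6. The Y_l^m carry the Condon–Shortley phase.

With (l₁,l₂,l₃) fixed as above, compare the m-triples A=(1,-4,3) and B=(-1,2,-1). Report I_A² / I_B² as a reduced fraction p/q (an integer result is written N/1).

3/10

Shared (l₁,l₂,l₃)=(1,5,6): N and (l;000)² cancel in I_A²/I_B².
A: Δ = 0!·2!·10!/13! = 1/858; Racah Σ t=0..0: t=0:+1/725760 = 1/725760; ⇒ 3j(1 5 6; 1 -4 3)² = 1/286, sgn -1
B: Δ = 0!·2!·10!/13! = 1/858; Racah Σ t=0..0: t=0:+1/60480 = 1/60480; ⇒ 3j(1 5 6; -1 2 -1)² = 5/429, sgn -1
I_A²/I_B² = (1/286)/(5/429) = 3/10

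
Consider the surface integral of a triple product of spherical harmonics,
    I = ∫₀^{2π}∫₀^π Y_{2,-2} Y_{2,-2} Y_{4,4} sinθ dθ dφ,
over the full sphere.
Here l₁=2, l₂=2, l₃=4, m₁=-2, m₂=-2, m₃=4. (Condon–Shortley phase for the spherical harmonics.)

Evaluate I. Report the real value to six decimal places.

0.337168

Rules hold: Σm=0, L=8 even, 0≤4≤4.
N = 5·5·9 = 225
Δ = 0!·4!·4!/9! = 1/630
Racah Σ t=0..0: t=0:+1/16 = 1/16
⇒ 3j(2 2 4; 0 0 0)² = 2/35, sgn +1
Racah Σ t=0..0: t=0:+1/576 = 1/576
⇒ 3j(2 2 4; -2 -2 4)² = 1/9, sgn +1
4πI² = N·(3j₀)²·(3jₘ)² = 10/7
I = +1·√(1.42857/4π) = 0.33716777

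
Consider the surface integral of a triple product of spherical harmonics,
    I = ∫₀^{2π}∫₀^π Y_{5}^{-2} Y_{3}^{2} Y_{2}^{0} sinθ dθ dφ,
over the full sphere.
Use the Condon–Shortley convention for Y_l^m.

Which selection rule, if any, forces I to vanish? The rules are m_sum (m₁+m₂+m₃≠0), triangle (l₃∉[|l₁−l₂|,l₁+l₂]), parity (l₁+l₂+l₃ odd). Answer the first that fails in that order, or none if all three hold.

none

m₁+m₂+m₃ = -2 + 2 + 0 = 0  ✓
triangle: |5−3|=2 ≤ l₃=2 ≤ 5+3=8  ✓
parity: l₁+l₂+l₃ = 10 is even  ✓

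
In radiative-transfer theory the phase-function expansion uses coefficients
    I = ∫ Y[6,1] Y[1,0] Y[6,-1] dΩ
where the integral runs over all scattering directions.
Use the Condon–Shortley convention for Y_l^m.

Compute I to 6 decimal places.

Σlᵢ=13 odd — θ-integrand is odd under cosθ→−cosθ; I=0

0.000000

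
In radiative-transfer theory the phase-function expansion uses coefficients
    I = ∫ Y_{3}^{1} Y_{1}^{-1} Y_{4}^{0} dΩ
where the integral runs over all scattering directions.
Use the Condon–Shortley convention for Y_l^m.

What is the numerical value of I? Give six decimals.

0.150786

Checks pass: Σm=0; 8 even; l₃=4∈[2,4].
(2·3+1)(2·1+1)(2·4+1) = 189
Δ: 0! 6! 2! / 9! → 1/252
sum: t=0:+1/36 = 1/36
3j²(3 1 4; 0 0 0) = Δ·Π!·Σ² = 4/63  (sign +1)
sum: t=0:+1/96 = 1/96
3j²(3 1 4; 1 -1 0) = Δ·Π!·Σ² = 1/42  (sign +1)
combine: 4πI² = 189·4/63·1/42 = 2/7
take √, sign +1: I = 0.15078601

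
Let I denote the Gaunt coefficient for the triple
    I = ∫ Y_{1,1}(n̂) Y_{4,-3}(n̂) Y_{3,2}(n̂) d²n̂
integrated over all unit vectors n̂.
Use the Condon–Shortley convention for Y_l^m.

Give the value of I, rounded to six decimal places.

-0.282095

Rules hold: Σm=0, L=8 even, 3≤3≤5.
N = 3·9·7 = 189
Δ = 2!·0!·6!/9! = 1/252
Racah Σ t=1..1: t=1:−1/36 = -1/36
⇒ 3j(1 4 3; 0 0 0)² = 4/63, sgn +1
Racah Σ t=0..0: t=0:+1/240 = 1/240
⇒ 3j(1 4 3; 1 -3 2)² = 1/12, sgn -1
4πI² = N·(3j₀)²·(3jₘ)² = 1/1
I = -1·√(1/4π) = -0.28209479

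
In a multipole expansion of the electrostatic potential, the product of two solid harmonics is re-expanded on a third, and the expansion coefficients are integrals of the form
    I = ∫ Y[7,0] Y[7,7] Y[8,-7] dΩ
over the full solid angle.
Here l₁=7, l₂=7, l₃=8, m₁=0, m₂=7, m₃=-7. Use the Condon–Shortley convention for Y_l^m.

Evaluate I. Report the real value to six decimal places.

0.106114

m-sum 0 ✓  L=22 even ✓  0≤8≤14 ✓
Π(2lᵢ+1) = 15×15×17 = 3825
triangle coeff Δ(7,7,8) = 1/22086194130
Σ_t [0,6]: t=0:+1/18289152000 t=1:−1/248832000 t=2:+1/24883200 t=3:−1/11943936 t=4:+1/24883200 t=5:−1/248832000 t=6:+1/18289152000 = -11/975421440
(3j)²=1750/289731 [(7 7 8; 0 0 0)], sign=-1
Σ_t [6,6]: t=6:+1/146313216000 = 1/146313216000
(3j)²=91/14858 [(7 7 8; 0 7 -7)], sign=-1
⇒ 4πI² = 459375/3246473
I = (+1)√(459375/3246473/(4π)) = 0.10611404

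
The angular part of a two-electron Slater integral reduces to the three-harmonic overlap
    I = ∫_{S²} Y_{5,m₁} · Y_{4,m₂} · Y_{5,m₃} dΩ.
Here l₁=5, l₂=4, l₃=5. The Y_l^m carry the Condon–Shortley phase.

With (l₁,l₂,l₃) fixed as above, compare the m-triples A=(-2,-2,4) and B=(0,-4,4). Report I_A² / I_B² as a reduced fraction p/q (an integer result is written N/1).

l's match ⇒ only the (l;m) 3-j factors differ between A and B.
A: triangle coeff Δ(5,4,5) = 1/3153150; Σ_t [1,2]: t=1:−1/25920 t=2:+1/11520 = 1/20736; (3j)²=5/429 [(5 4 5; -2 -2 4)], sign=-1
B: triangle coeff Δ(5,4,5) = 1/3153150; Σ_t [0,0]: t=0:+1/69120 = 1/69120; (3j)²=2/143 [(5 4 5; 0 -4 4)], sign=-1
I_A²/I_B² = (5/429)/(2/143) = 5/6

5/6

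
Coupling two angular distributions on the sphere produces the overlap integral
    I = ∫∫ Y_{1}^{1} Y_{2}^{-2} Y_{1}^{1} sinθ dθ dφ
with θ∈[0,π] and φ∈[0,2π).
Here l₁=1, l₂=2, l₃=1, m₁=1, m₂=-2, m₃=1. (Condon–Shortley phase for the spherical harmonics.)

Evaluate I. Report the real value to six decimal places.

0.309019

m-sum 0 ✓  L=4 even ✓  1≤1≤3 ✓
Π(2lᵢ+1) = 3×5×3 = 45
triangle coeff Δ(1,2,1) = 1/30
Σ_t [1,1]: t=1:−1/1 = -1/1
(3j)²=2/15 [(1 2 1; 0 0 0)], sign=+1
Σ_t [0,0]: t=0:+1/4 = 1/4
(3j)²=1/5 [(1 2 1; 1 -2 1)], sign=+1
⇒ 4πI² = 6/5
I = (+1)√(6/5/(4π)) = 0.30901936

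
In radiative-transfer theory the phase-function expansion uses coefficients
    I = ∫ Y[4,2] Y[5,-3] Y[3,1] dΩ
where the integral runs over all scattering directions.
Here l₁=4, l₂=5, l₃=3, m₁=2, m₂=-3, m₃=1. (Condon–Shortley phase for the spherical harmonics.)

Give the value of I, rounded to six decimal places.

-0.144236

Rules hold: Σm=0, L=12 even, 1≤3≤9.
N = 9·11·7 = 693
Δ = 6!·2!·4!/13! = 1/180180
Racah Σ t=2..4: t=2:+1/576 t=3:−1/144 t=4:+1/576 = -1/288
⇒ 3j(4 5 3; 0 0 0)² = 20/1001, sgn +1
Racah Σ t=0..2: t=0:+1/5760 t=1:−1/720 t=2:+1/2304 = -1/1280
⇒ 3j(4 5 3; 2 -3 1)² = 27/1430, sgn -1
4πI² = N·(3j₀)²·(3jₘ)² = 486/1859
I = -1·√(0.261431/4π) = -0.14423595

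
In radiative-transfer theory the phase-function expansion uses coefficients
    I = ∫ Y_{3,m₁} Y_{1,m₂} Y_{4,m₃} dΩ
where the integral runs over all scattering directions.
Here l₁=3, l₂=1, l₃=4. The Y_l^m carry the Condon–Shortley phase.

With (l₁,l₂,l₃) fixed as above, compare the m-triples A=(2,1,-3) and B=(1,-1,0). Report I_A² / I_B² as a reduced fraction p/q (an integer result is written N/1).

7/2

Shared (l₁,l₂,l₃)=(3,1,4): N and (l;000)² cancel in I_A²/I_B².
A: Δ = 0!·6!·2!/9! = 1/252; Racah Σ t=0..0: t=0:+1/240 = 1/240; ⇒ 3j(3 1 4; 2 1 -3)² = 1/12, sgn -1
B: Δ = 0!·6!·2!/9! = 1/252; Racah Σ t=0..0: t=0:+1/96 = 1/96; ⇒ 3j(3 1 4; 1 -1 0)² = 1/42, sgn +1
I_A²/I_B² = (1/12)/(1/42) = 7/2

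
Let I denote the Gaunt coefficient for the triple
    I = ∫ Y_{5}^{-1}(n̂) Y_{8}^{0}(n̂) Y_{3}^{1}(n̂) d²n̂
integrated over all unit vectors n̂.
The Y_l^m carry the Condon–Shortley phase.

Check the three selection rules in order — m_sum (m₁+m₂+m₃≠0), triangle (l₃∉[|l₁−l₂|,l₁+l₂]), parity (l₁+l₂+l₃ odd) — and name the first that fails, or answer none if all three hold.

azimuthal sum: -1 + 0 + 1 = 0  ✓
3 ≤ 3 ≤ 13 (triangle on l)  ✓
L = 5 + 8 + 3 = 16 (even)  ✓

none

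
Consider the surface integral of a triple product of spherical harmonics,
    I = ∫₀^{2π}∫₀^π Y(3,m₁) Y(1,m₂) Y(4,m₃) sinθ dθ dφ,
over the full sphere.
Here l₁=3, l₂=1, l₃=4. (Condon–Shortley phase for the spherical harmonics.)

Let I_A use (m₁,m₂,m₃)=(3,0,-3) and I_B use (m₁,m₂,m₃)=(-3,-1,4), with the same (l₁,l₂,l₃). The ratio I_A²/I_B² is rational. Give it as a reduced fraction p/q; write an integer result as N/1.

1/4

Same 3,1,4: normalisation and zero-m 3j drop out of the ratio.
A: Δ: 0! 6! 2! / 9! → 1/252; sum: t=0:+1/720 = 1/720; 3j²(3 1 4; 3 0 -3) = Δ·Π!·Σ² = 1/36  (sign -1)
B: Δ: 0! 6! 2! / 9! → 1/252; sum: t=0:+1/1440 = 1/1440; 3j²(3 1 4; -3 -1 4) = Δ·Π!·Σ² = 1/9  (sign +1)
I_A²/I_B² = (1/36)/(1/9) = 1/4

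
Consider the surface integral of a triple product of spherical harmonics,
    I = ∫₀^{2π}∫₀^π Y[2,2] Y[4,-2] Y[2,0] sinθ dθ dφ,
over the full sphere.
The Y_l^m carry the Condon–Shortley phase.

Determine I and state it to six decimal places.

0.156078

Checks pass: Σm=0; 8 even; l₃=2∈[2,6].
(2·2+1)(2·4+1)(2·2+1) = 225
Δ: 4! 0! 4! / 9! → 1/630
sum: t=2:+1/16 = 1/16
3j²(2 4 2; 0 0 0) = Δ·Π!·Σ² = 2/35  (sign +1)
sum: t=0:+1/96 = 1/96
3j²(2 4 2; 2 -2 0) = Δ·Π!·Σ² = 1/42  (sign +1)
combine: 4πI² = 225·2/35·1/42 = 15/49
take √, sign +1: I = 0.15607835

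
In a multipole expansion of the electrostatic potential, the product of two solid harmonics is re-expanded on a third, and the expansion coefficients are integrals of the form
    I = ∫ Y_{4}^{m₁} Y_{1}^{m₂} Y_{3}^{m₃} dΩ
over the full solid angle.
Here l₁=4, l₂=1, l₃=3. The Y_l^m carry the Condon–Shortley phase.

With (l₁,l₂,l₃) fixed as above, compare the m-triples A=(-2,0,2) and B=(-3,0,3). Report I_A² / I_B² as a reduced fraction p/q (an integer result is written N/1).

l's match ⇒ only the (l;m) 3-j factors differ between A and B.
A: triangle coeff Δ(4,1,3) = 1/252; Σ_t [1,1]: t=1:−1/120 = -1/120; (3j)²=1/21 [(4 1 3; -2 0 2)], sign=+1
B: triangle coeff Δ(4,1,3) = 1/252; Σ_t [1,1]: t=1:−1/720 = -1/720; (3j)²=1/36 [(4 1 3; -3 0 3)], sign=-1
I_A²/I_B² = (1/21)/(1/36) = 12/7

12/7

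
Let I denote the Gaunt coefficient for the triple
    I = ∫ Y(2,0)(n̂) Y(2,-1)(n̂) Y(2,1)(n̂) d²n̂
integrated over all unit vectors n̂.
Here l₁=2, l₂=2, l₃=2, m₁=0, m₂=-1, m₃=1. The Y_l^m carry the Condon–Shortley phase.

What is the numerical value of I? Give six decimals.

-0.090112

Checks pass: Σm=0; 6 even; l₃=2∈[0,4].
(2·2+1)(2·2+1)(2·2+1) = 125
Δ: 2! 2! 2! / 7! → 1/630
sum: t=0:+1/8 t=1:−1/1 t=2:+1/8 = -3/4
3j²(2 2 2; 0 0 0) = Δ·Π!·Σ² = 2/35  (sign -1)
sum: t=0:+1/4 t=1:−1/2 = -1/4
3j²(2 2 2; 0 -1 1) = Δ·Π!·Σ² = 1/70  (sign +1)
combine: 4πI² = 125·2/35·1/70 = 5/49
take √, sign -1: I = -0.09011188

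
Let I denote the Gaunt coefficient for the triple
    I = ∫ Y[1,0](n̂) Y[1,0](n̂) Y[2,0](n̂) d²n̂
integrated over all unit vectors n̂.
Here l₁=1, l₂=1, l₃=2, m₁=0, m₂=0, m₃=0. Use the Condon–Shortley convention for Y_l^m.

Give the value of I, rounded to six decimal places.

0.252313

Rules hold: Σm=0, L=4 even, 0≤2≤2.
N = 3·3·5 = 45
Δ = 0!·2!·2!/5! = 1/30
Racah Σ t=0..0: t=0:+1/1 = 1/1
⇒ 3j(1 1 2; 0 0 0)² = 2/15, sgn +1
(m-triple is (0,0,0) — same symbol as above.)
4πI² = N·(3j₀)²·(3jₘ)² = 4/5
I = +1·√(0.8/4π) = 0.25231325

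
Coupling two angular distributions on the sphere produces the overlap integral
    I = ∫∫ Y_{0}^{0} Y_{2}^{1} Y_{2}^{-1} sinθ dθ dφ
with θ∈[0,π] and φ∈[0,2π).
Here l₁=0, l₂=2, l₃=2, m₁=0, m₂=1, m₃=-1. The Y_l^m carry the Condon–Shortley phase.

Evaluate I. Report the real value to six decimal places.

Rules hold: Σm=0, L=4 even, 2≤2≤2.
N = 1·5·5 = 25
Δ = 0!·0!·4!/5! = 1/5
Racah Σ t=0..0: t=0:+1/4 = 1/4
⇒ 3j(0 2 2; 0 0 0)² = 1/5, sgn +1
Racah Σ t=0..0: t=0:+1/6 = 1/6
⇒ 3j(0 2 2; 0 1 -1)² = 1/5, sgn -1
4πI² = N·(3j₀)²·(3jₘ)² = 1/1
I = -1·√(1/4π) = -0.28209479

-0.282095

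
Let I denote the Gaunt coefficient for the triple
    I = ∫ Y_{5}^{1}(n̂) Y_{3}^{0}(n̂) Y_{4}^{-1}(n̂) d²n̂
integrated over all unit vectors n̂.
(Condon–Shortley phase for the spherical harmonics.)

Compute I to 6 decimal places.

m-sum 0 ✓  L=12 even ✓  2≤4≤8 ✓
Π(2lᵢ+1) = 11×7×9 = 693
triangle coeff Δ(5,3,4) = 1/180180
Σ_t [1,3]: t=1:−1/576 t=2:+1/144 t=3:−1/576 = 1/288
(3j)²=20/1001 [(5 3 4; 0 0 0)], sign=+1
Σ_t [1,3]: t=1:−1/432 t=2:+1/192 t=3:−1/1440 = 19/8640
(3j)²=361/30030 [(5 3 4; 1 0 -1)], sign=-1
⇒ 4πI² = 2166/13013
I = (-1)√(2166/13013/(4π)) = -0.11508947

-0.115089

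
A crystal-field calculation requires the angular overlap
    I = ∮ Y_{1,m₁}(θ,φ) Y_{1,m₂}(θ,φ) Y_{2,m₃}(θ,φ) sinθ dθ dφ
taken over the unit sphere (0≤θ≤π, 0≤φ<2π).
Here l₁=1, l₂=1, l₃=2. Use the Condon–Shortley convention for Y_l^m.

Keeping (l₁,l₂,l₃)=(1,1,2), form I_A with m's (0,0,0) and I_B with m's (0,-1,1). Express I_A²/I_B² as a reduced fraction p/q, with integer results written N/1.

Same 1,1,2: normalisation and zero-m 3j drop out of the ratio.
A: Δ: 0! 2! 2! / 5! → 1/30; sum: t=0:+1/1 = 1/1; 3j²(1 1 2; 0 0 0) = Δ·Π!·Σ² = 2/15  (sign +1)
B: Δ: 0! 2! 2! / 5! → 1/30; sum: t=0:+1/2 = 1/2; 3j²(1 1 2; 0 -1 1) = Δ·Π!·Σ² = 1/10  (sign -1)
I_A²/I_B² = (2/15)/(1/10) = 4/3

4/3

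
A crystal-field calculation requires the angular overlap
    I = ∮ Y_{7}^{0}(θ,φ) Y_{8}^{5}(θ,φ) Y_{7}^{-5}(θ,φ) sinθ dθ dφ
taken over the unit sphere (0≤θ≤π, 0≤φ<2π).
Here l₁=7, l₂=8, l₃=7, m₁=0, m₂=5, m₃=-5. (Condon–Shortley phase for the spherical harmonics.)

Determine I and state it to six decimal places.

m-sum 0 ✓  L=22 even ✓  1≤7≤15 ✓
Π(2lᵢ+1) = 15×17×15 = 3825
triangle coeff Δ(7,8,7) = 1/22086194130
Σ_t [1,7]: t=1:−1/18289152000 t=2:+1/248832000 t=3:−1/24883200 t=4:+1/11943936 t=5:−1/24883200 t=6:+1/248832000 t=7:−1/18289152000 = 11/975421440
(3j)²=1750/289731 [(7 8 7; 0 0 0)], sign=-1
Σ_t [5,7]: t=5:−1/1393459200 t=6:+1/870912000 t=7:−1/5225472000 = 1/4180377600
(3j)²=35/14858 [(7 8 7; 0 5 -5)], sign=+1
⇒ 4πI² = 2296875/42204149
I = (-1)√(2296875/42204149/(4π)) = -0.06580913

-0.065809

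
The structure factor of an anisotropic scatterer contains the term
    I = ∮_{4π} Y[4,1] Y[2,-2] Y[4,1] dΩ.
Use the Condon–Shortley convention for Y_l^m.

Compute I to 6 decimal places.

0.200662

m-sum 0 ✓  L=10 even ✓  2≤4≤6 ✓
Π(2lᵢ+1) = 9×5×9 = 405
triangle coeff Δ(4,2,4) = 1/13860
Σ_t [0,2]: t=0:+1/192 t=1:−1/36 t=2:+1/192 = -5/288
(3j)²=20/693 [(4 2 4; 0 0 0)], sign=-1
Σ_t [0,0]: t=0:+1/144 = 1/144
(3j)²=10/231 [(4 2 4; 1 -2 1)], sign=-1
⇒ 4πI² = 3000/5929
I = (+1)√(3000/5929/(4π)) = 0.20066192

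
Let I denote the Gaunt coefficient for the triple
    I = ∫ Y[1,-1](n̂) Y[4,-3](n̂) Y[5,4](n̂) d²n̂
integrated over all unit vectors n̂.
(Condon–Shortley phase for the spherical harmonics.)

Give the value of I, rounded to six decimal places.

Checks pass: Σm=0; 10 even; l₃=5∈[3,5].
(2·1+1)(2·4+1)(2·5+1) = 297
Δ: 0! 2! 8! / 11! → 1/495
sum: t=0:+1/576 = 1/576
3j²(1 4 5; 0 0 0) = Δ·Π!·Σ² = 5/99  (sign -1)
sum: t=0:+1/10080 = 1/10080
3j²(1 4 5; -1 -3 4) = Δ·Π!·Σ² = 4/55  (sign -1)
combine: 4πI² = 297·5/99·4/55 = 12/11
take √, sign +1: I = 0.29463840

0.294638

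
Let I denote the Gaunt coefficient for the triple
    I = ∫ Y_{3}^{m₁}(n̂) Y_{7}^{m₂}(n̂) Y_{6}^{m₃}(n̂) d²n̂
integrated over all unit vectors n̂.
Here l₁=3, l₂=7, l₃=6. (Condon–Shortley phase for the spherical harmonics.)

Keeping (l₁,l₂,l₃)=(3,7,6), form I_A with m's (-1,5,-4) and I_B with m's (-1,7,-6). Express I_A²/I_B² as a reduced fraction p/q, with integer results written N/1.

841/6006

l's match ⇒ only the (l;m) 3-j factors differ between A and B.
A: triangle coeff Δ(3,7,6) = 1/2042040; Σ_t [2,4]: t=2:+1/29030400 t=3:−1/2177280 t=4:+1/3870720 = -29/174182400; (3j)²=841/185640 [(3 7 6; -1 5 -4)], sign=-1
B: triangle coeff Δ(3,7,6) = 1/2042040; Σ_t [4,4]: t=4:+1/174182400 = 1/174182400; (3j)²=11/340 [(3 7 6; -1 7 -6)], sign=+1
I_A²/I_B² = (841/185640)/(11/340) = 841/6006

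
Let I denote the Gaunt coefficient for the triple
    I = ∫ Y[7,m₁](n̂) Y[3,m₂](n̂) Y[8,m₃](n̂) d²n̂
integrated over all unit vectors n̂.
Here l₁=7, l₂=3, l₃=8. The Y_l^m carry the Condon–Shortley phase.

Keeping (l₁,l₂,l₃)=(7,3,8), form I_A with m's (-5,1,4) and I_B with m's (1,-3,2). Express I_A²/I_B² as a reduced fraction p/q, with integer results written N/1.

1849/1800

Shared (l₁,l₂,l₃)=(7,3,8): N and (l;000)² cancel in I_A²/I_B².
A: Δ = 2!·12!·4!/19! = 1/5290740; Racah Σ t=0..2: t=0:+1/22992076800 t=1:−1/239500800 t=2:+1/58060800 = 43/3284582400; ⇒ 3j(7 3 8; -5 1 4)² = 12943/755820, sgn +1
B: Δ = 2!·12!·4!/19! = 1/5290740; Racah Σ t=0..0: t=0:+1/24883200 = 1/24883200; ⇒ 3j(7 3 8; 1 -3 2)² = 70/4199, sgn +1
I_A²/I_B² = (12943/755820)/(70/4199) = 1849/1800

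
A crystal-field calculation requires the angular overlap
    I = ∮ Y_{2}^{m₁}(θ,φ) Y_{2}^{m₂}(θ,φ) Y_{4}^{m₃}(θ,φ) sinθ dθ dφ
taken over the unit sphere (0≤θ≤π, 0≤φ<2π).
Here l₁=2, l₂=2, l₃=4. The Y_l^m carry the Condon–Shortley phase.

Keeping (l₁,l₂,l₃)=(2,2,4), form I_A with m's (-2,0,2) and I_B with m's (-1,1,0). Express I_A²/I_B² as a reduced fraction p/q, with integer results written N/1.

Same 2,2,4: normalisation and zero-m 3j drop out of the ratio.
A: Δ: 0! 4! 4! / 9! → 1/630; sum: t=0:+1/96 = 1/96; 3j²(2 2 4; -2 0 2) = Δ·Π!·Σ² = 1/42  (sign +1)
B: Δ: 0! 4! 4! / 9! → 1/630; sum: t=0:+1/36 = 1/36; 3j²(2 2 4; -1 1 0) = Δ·Π!·Σ² = 8/315  (sign +1)
I_A²/I_B² = (1/42)/(8/315) = 15/16

15/16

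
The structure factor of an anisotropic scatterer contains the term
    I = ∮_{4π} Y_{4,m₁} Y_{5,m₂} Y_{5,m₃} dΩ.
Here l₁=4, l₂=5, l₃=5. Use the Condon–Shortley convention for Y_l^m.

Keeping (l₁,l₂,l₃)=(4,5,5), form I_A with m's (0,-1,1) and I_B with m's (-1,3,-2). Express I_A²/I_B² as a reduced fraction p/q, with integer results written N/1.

Same 4,5,5: normalisation and zero-m 3j drop out of the ratio.
A: Δ: 4! 4! 6! / 15! → 1/3153150; sum: t=0:+1/27648 t=1:−1/1296 t=2:+1/768 t=3:−1/4320 t=4:+1/414720 = 7/20736; 3j²(4 5 5; 0 -1 1) = Δ·Π!·Σ² = 8/1287  (sign +1)
B: Δ: 4! 4! 6! / 15! → 1/3153150; sum: t=2:+1/17280 t=3:−1/2880 t=4:+1/6912 = -1/6912; 3j²(4 5 5; -1 3 -2) = Δ·Π!·Σ² = 5/429  (sign +1)
I_A²/I_B² = (8/1287)/(5/429) = 8/15

8/15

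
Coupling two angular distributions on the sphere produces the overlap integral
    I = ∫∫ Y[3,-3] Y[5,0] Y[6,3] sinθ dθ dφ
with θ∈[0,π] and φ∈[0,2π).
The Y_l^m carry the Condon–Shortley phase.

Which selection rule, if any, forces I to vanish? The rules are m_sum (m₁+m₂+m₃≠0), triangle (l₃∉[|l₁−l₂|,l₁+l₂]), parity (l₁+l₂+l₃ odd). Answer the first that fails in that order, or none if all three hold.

none

azimuthal sum: -3 + 0 + 3 = 0  ✓
2 ≤ 6 ≤ 8 (triangle on l)  ✓
L = 3 + 5 + 6 = 14 (even)  ✓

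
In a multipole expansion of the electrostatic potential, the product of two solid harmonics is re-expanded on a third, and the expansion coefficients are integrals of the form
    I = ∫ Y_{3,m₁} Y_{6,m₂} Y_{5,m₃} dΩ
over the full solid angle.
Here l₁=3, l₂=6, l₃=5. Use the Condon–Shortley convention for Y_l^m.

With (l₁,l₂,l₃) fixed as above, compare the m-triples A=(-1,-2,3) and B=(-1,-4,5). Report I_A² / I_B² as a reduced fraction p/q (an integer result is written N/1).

l's match ⇒ only the (l;m) 3-j factors differ between A and B.
A: triangle coeff Δ(3,6,5) = 1/675675; Σ_t [2,4]: t=2:+1/11520 t=3:−1/30240 t=4:+1/1935360 = 1/18432; (3j)²=7/429 [(3 6 5; -1 -2 3)], sign=+1
B: triangle coeff Δ(3,6,5) = 1/675675; Σ_t [2,2]: t=2:+1/322560 = 1/322560; (3j)²=18/1001 [(3 6 5; -1 -4 5)], sign=+1
I_A²/I_B² = (7/429)/(18/1001) = 49/54

49/54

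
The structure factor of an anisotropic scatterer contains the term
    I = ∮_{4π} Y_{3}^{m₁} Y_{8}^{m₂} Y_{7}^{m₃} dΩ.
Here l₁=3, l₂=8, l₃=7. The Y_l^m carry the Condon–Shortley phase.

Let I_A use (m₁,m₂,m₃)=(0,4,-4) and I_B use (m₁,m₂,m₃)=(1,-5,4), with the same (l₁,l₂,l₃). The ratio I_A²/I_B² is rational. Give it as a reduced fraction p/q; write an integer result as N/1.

3468/45253

Same 3,8,7: normalisation and zero-m 3j drop out of the ratio.
A: Δ: 4! 2! 12! / 19! → 1/5290740; sum: t=1:−1/479001600 t=2:+1/29030400 t=3:−1/26127360 = -17/2874009600; 3j²(3 8 7; 0 4 -4) = Δ·Π!·Σ² = 17/25935  (sign +1)
B: Δ: 4! 2! 12! / 19! → 1/5290740; sum: t=0:+1/104509440 t=1:−1/43545600 t=2:+1/319334400 = -59/5748019200; 3j²(3 8 7; 1 -5 4) = Δ·Π!·Σ² = 3481/406980  (sign +1)
I_A²/I_B² = (17/25935)/(3481/406980) = 3468/45253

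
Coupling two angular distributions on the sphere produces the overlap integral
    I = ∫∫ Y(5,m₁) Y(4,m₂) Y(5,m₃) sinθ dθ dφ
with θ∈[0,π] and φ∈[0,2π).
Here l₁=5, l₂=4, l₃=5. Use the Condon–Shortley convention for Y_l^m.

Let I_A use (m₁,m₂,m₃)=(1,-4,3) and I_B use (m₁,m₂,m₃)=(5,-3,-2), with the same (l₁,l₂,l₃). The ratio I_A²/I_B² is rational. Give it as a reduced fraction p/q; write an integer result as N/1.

l's match ⇒ only the (l;m) 3-j factors differ between A and B.
A: triangle coeff Δ(5,4,5) = 1/3153150; Σ_t [0,0]: t=0:+1/27648 = 1/27648; (3j)²=10/429 [(5 4 5; 1 -4 3)], sign=+1
B: triangle coeff Δ(5,4,5) = 1/3153150; Σ_t [0,0]: t=0:+1/103680 = 1/103680; (3j)²=7/429 [(5 4 5; 5 -3 -2)], sign=-1
I_A²/I_B² = (10/429)/(7/429) = 10/7

10/7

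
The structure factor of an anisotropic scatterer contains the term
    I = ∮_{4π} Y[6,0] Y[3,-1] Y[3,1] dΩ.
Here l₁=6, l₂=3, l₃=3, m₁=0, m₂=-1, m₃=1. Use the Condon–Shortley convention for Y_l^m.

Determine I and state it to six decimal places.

0.177816

Rules hold: Σm=0, L=12 even, 3≤3≤9.
N = 13·7·7 = 637
Δ = 6!·6!·0!/13! = 1/12012
Racah Σ t=3..3: t=3:−1/1296 = -1/1296
⇒ 3j(6 3 3; 0 0 0)² = 100/3003, sgn +1
Racah Σ t=2..2: t=2:+1/2304 = 1/2304
⇒ 3j(6 3 3; 0 -1 1)² = 75/4004, sgn +1
4πI² = N·(3j₀)²·(3jₘ)² = 625/1573
I = +1·√(0.39733/4π) = 0.17781595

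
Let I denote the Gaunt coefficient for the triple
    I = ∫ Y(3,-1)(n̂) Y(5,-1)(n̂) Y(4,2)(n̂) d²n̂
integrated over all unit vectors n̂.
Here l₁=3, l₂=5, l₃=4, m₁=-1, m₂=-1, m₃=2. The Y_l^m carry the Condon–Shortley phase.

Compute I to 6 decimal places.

0.106335

Checks pass: Σm=0; 12 even; l₃=4∈[2,8].
(2·3+1)(2·5+1)(2·4+1) = 693
Δ: 4! 2! 6! / 13! → 1/180180
sum: t=1:−1/576 t=2:+1/144 t=3:−1/576 = 1/288
3j²(3 5 4; 0 0 0) = Δ·Π!·Σ² = 20/1001  (sign +1)
sum: t=2:+1/384 t=3:−1/720 t=4:+1/34560 = 43/34560
3j²(3 5 4; -1 -1 2) = Δ·Π!·Σ² = 1849/180180  (sign +1)
combine: 4πI² = 693·20/1001·1849/180180 = 1849/13013
take √, sign +1: I = 0.10633465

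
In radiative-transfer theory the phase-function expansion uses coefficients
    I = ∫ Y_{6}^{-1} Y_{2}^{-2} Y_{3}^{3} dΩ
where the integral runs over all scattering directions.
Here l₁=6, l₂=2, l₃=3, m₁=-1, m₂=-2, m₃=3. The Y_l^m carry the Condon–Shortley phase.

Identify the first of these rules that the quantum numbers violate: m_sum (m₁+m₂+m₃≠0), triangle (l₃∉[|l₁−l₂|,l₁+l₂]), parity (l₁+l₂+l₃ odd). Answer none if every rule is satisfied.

azimuthal sum: -1 − 2 + 3 = 0  ✓
4 ≤ 3 ≤ 8 (triangle on l)  ✗
L = 6 + 2 + 3 = 11 (odd)

triangle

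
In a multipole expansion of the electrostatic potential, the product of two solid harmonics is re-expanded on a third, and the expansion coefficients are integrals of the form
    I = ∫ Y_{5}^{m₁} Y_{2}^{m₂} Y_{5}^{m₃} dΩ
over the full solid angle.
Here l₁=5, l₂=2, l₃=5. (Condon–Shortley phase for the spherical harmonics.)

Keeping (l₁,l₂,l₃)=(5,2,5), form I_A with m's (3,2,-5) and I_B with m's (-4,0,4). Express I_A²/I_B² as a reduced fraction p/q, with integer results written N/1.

Same 5,2,5: normalisation and zero-m 3j drop out of the ratio.
A: Δ: 2! 8! 2! / 13! → 1/38610; sum: t=2:+1/161280 = 1/161280; 3j²(5 2 5; 3 2 -5) = Δ·Π!·Σ² = 1/143  (sign +1)
B: Δ: 2! 8! 2! / 13! → 1/38610; sum: t=1:−1/40320 t=2:+1/20160 = 1/40320; 3j²(5 2 5; -4 0 4) = Δ·Π!·Σ² = 6/715  (sign -1)
I_A²/I_B² = (1/143)/(6/715) = 5/6

5/6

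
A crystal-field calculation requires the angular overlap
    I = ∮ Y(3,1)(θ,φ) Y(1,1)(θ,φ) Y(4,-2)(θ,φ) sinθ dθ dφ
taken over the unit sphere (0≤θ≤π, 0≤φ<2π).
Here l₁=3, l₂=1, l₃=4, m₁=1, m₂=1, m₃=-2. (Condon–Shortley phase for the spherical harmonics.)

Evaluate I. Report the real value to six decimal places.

Checks pass: Σm=0; 8 even; l₃=4∈[2,4].
(2·3+1)(2·1+1)(2·4+1) = 189
Δ: 0! 6! 2! / 9! → 1/252
sum: t=0:+1/36 = 1/36
3j²(3 1 4; 0 0 0) = Δ·Π!·Σ² = 4/63  (sign +1)
sum: t=0:+1/96 = 1/96
3j²(3 1 4; 1 1 -2) = Δ·Π!·Σ² = 5/84  (sign +1)
combine: 4πI² = 189·4/63·5/84 = 5/7
take √, sign +1: I = 0.23841361

0.238414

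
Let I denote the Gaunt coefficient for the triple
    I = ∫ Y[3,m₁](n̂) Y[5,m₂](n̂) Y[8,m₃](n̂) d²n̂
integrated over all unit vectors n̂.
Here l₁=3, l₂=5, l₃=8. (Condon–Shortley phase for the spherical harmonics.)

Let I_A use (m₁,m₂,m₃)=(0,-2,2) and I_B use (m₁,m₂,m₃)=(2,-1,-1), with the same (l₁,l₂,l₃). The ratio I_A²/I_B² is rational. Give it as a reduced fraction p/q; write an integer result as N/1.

400/147

Shared (l₁,l₂,l₃)=(3,5,8): N and (l;000)² cancel in I_A²/I_B².
A: Δ = 0!·6!·10!/17! = 1/136136; Racah Σ t=0..0: t=0:+1/1088640 = 1/1088640; ⇒ 3j(3 5 8; 0 -2 2)² = 300/17017, sgn +1
B: Δ = 0!·6!·10!/17! = 1/136136; Racah Σ t=0..0: t=0:+1/2073600 = 1/2073600; ⇒ 3j(3 5 8; 2 -1 -1)² = 63/9724, sgn -1
I_A²/I_B² = (300/17017)/(63/9724) = 400/147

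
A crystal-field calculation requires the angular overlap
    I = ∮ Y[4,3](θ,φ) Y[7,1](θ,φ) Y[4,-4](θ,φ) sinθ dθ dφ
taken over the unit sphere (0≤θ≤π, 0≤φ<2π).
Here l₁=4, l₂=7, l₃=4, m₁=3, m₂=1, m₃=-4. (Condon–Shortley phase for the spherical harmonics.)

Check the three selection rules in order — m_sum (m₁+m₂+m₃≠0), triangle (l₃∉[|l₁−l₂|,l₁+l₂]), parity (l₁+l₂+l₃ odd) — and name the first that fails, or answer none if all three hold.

Σmᵢ = 0  ✓
l₃∈[|l₁−l₂|,l₁+l₂]=[3,11], have l₃=4  ✓
Σlᵢ = 15 ⇒ odd  ✗

parity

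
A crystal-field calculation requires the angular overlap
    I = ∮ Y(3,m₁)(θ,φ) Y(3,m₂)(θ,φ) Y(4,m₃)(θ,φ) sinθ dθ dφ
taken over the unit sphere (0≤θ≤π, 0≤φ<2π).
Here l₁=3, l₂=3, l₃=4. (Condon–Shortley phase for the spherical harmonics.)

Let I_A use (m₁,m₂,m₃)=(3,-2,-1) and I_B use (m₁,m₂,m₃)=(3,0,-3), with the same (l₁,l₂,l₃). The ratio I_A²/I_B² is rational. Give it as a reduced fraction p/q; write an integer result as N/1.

l's match ⇒ only the (l;m) 3-j factors differ between A and B.
A: triangle coeff Δ(3,3,4) = 1/34650; Σ_t [0,0]: t=0:+1/288 = 1/288; (3j)²=5/231 [(3 3 4; 3 -2 -1)], sign=-1
B: triangle coeff Δ(3,3,4) = 1/34650; Σ_t [0,0]: t=0:+1/288 = 1/288; (3j)²=1/22 [(3 3 4; 3 0 -3)], sign=-1
I_A²/I_B² = (5/231)/(1/22) = 10/21

10/21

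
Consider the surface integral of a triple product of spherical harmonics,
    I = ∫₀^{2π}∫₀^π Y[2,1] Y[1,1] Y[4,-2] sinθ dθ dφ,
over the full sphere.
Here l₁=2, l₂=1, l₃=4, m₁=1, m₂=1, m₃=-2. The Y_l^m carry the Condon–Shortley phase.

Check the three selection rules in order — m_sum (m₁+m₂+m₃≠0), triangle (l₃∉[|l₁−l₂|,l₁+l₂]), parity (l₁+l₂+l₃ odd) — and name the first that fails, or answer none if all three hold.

Σmᵢ = 0  ✓
l₃∈[|l₁−l₂|,l₁+l₂]=[1,3], have l₃=4  ✗
Σlᵢ = 7 ⇒ odd

triangle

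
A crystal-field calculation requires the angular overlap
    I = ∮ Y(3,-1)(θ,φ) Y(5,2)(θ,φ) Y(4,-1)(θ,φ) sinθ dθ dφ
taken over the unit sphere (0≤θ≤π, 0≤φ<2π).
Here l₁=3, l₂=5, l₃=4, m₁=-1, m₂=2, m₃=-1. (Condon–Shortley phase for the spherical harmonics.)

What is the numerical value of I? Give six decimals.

m-sum 0 ✓  L=12 even ✓  2≤4≤8 ✓
Π(2lᵢ+1) = 7×11×9 = 693
triangle coeff Δ(3,5,4) = 1/180180
Σ_t [1,3]: t=1:−1/576 t=2:+1/144 t=3:−1/576 = 1/288
(3j)²=20/1001 [(3 5 4; 0 0 0)], sign=+1
Σ_t [2,4]: t=2:+1/960 t=3:−1/288 t=4:+1/1728 = -1/540
(3j)²=128/6435 [(3 5 4; -1 2 -1)], sign=+1
⇒ 4πI² = 512/1859
I = (+1)√(512/1859/(4π)) = 0.14804384

0.148044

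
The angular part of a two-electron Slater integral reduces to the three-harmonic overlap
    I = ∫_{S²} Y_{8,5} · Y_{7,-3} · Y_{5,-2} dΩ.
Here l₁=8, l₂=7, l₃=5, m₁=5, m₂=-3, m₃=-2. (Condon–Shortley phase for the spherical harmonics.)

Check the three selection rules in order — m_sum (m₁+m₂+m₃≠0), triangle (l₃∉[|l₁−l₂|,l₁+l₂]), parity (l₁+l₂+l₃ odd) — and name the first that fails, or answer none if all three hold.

azimuthal sum: 5 − 3 − 2 = 0  ✓
1 ≤ 5 ≤ 15 (triangle on l)  ✓
L = 8 + 7 + 5 = 20 (even)  ✓

none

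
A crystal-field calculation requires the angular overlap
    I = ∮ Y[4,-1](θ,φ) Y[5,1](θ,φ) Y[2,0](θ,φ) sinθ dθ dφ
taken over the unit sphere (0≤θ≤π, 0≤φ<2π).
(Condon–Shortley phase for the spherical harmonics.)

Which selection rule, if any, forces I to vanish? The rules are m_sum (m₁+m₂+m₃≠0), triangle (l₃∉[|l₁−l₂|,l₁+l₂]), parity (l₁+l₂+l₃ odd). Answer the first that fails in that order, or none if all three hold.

parity

Σmᵢ = 0  ✓
l₃∈[|l₁−l₂|,l₁+l₂]=[1,9], have l₃=2  ✓
Σlᵢ = 11 ⇒ odd  ✗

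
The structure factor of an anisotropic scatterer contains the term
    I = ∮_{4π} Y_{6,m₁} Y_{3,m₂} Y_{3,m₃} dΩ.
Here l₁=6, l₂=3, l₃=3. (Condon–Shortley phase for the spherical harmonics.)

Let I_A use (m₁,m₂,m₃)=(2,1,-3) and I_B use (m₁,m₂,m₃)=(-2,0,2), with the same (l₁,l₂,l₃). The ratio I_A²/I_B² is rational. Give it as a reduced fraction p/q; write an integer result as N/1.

1/8

Same 6,3,3: normalisation and zero-m 3j drop out of the ratio.
A: Δ: 6! 6! 0! / 13! → 1/12012; sum: t=4:+1/34560 = 1/34560; 3j²(6 3 3; 2 1 -3) = Δ·Π!·Σ² = 1/429  (sign +1)
B: Δ: 6! 6! 0! / 13! → 1/12012; sum: t=3:−1/4320 = -1/4320; 3j²(6 3 3; -2 0 2) = Δ·Π!·Σ² = 8/429  (sign +1)
I_A²/I_B² = (1/429)/(8/429) = 1/8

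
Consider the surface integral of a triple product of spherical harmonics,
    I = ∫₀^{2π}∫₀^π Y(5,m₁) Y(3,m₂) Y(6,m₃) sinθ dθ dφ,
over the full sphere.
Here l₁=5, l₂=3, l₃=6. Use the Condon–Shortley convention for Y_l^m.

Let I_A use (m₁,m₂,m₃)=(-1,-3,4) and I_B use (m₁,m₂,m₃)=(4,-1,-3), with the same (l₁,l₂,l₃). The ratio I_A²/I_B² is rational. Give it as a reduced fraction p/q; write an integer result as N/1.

7/6

Same 5,3,6: normalisation and zero-m 3j drop out of the ratio.
A: Δ: 2! 8! 4! / 15! → 1/675675; sum: t=0:+1/69120 = 1/69120; 3j²(5 3 6; -1 -3 4) = Δ·Π!·Σ² = 4/143  (sign +1)
B: Δ: 2! 8! 4! / 15! → 1/675675; sum: t=0:+1/40320 t=1:−1/241920 = 1/48384; 3j²(5 3 6; 4 -1 -3) = Δ·Π!·Σ² = 24/1001  (sign -1)
I_A²/I_B² = (4/143)/(24/1001) = 7/6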